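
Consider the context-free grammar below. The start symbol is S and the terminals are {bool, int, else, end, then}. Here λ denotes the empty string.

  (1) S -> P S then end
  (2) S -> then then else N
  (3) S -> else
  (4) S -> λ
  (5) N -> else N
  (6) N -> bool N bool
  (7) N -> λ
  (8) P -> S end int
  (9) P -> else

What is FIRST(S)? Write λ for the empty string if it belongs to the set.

{λ, else, end, then}

FIRST(N): from N->else N we get {else}; from N->bool N bool we get {bool}; from N->λ we get {λ}. So FIRST(N) = {λ, bool, else}.
FIRST(S): from S->P S then end we get {else, end, then}; from S->then then else N we get {then}; from S->else we get {else}; from S->λ we get {λ}. So FIRST(S) = {λ, else, end, then}.
FIRST(P): from P->S end int we get {else, end, then}; from P->else we get {else}. So FIRST(P) = {else, end, then}.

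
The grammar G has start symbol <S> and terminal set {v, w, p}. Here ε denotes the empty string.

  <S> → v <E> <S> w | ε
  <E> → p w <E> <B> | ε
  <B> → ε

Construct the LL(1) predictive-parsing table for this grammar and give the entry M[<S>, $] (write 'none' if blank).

<S> → ε

FIRST(<S>): from <S>→v <E> <S> w we get {v}; from <S>→ε we get {ε}. So FIRST(<S>) = {ε, v}.
FIRST(<E>): from <E>→p w <E> <B> we get {p}; from <E>→ε we get {ε}. So FIRST(<E>) = {ε, p}.
FIRST(<B>): from <B>→ε we get {ε}. So FIRST(<B>) = {ε}.
FOLLOW(<S>) includes $ since <S> is the start symbol.
FOLLOW(<S>): in <S>→v <E> <S> w, <S> is followed by w with FIRST {w}. Thus FOLLOW(<S>) = {$, w}.
For <S> → v <E> <S> w: FIRST(v <E> <S> w) = {v}, so it goes in M[<S>, t] for t ∈ {v}.
For <S> → ε: FIRST(ε) = {ε}, so it goes in M[<S>, t] for t ∈ {}; since ε ∈ FIRST, also for every t ∈ FOLLOW(<S>) = {$, w}.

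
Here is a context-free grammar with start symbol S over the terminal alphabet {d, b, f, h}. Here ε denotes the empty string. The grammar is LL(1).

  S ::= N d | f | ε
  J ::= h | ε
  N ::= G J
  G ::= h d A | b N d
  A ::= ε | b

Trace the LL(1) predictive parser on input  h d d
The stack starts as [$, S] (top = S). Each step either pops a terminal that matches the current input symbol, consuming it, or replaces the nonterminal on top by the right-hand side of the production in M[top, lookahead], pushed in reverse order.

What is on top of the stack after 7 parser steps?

     Stack        Input    Action
  1  $ S          h d d $  expand S ::= N d
  2  $ d N        h d d $  expand N ::= G J
  3  $ d J G      h d d $  expand G ::= h d A
  4  $ d J A d h  h d d $  match h
  5  $ d J A d    d d $    match d
  6  $ d J A      d $      expand A ::= ε
  7  $ d J        d $      expand J ::= ε
Stack after step 7: $ d (top = d).

d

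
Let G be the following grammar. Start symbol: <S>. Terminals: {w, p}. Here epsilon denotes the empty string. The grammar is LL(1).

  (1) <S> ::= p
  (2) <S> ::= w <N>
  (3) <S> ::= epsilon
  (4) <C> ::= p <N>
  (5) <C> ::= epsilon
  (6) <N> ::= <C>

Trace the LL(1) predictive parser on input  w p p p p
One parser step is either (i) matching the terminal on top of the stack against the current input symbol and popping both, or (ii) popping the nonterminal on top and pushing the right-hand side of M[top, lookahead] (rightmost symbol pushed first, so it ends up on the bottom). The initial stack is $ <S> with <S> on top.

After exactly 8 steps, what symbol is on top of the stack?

step 1: stack=$ <S>  input=w p p p p $  — expand <S> ::= w <N>
step 2: stack=$ <N> w  input=w p p p p $  — match w
step 3: stack=$ <N>  input=p p p p $  — expand <N> ::= <C>
step 4: stack=$ <C>  input=p p p p $  — expand <C> ::= p <N>
step 5: stack=$ <N> p  input=p p p p $  — match p
step 6: stack=$ <N>  input=p p p $  — expand <N> ::= <C>
step 7: stack=$ <C>  input=p p p $  — expand <C> ::= p <N>
step 8: stack=$ <N> p  input=p p p $  — match p
Stack after step 8: $ <N> (top = <N>).

<N>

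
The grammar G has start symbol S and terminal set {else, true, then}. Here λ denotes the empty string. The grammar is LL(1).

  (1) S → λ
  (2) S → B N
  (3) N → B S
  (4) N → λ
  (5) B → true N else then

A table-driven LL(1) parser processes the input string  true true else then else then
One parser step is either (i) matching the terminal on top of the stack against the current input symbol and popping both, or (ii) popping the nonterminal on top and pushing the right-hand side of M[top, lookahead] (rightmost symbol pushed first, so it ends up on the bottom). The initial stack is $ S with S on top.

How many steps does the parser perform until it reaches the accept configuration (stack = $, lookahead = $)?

13

step 1: stack=$ S  input=true true else then else then $  — expand S → B N
step 2: stack=$ N B  input=true true else then else then $  — expand B → true N else then
step 3: stack=$ N then else N true  input=true true else then else then $  — match true
step 4: stack=$ N then else N  input=true else then else then $  — expand N → B S
step 5: stack=$ N then else S B  input=true else then else then $  — expand B → true N else then
step 6: stack=$ N then else S then else N true  input=true else then else then $  — match true
step 7: stack=$ N then else S then else N  input=else then else then $  — expand N → λ
step 8: stack=$ N then else S then else  input=else then else then $  — match else
step 9: stack=$ N then else S then  input=then else then $  — match then
step 10: stack=$ N then else S  input=else then $  — expand S → λ
step 11: stack=$ N then else  input=else then $  — match else
step 12: stack=$ N then  input=then $  — match then
step 13: stack=$ N  input=$  — expand N → λ
Accept reached after 13 steps.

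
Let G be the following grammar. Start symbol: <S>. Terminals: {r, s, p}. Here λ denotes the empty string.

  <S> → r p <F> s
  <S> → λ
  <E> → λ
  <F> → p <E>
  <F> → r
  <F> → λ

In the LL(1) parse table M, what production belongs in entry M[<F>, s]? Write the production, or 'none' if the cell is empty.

FIRST(<S>) = {λ, r}
FIRST(<E>) = {λ}
FIRST(<F>) = {λ, p, r}
FOLLOW(<S>) includes $ since <S> is the start symbol.
FOLLOW(<F>): in <S>→r p <F> s, <F> is followed by s with FIRST {s}. Thus FOLLOW(<F>) = {s}.
For <F> → p <E>: FIRST(p <E>) = {p}, so it goes in M[<F>, t] for t ∈ {p}.
For <F> → r: FIRST(r) = {r}, so it goes in M[<F>, t] for t ∈ {r}.
For <F> → λ: FIRST(λ) = {λ}, so it goes in M[<F>, t] for t ∈ {}; since λ ∈ FIRST, also for every t ∈ FOLLOW(<F>) = {s}.

<F> → λ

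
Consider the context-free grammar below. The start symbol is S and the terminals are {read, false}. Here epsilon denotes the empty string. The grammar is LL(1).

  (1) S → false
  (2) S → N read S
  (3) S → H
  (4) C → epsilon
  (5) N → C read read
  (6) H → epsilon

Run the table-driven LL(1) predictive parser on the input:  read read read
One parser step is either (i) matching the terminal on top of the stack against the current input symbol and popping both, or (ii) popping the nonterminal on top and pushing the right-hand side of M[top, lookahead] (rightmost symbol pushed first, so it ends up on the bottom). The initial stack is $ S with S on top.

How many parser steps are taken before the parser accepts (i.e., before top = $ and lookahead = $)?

8

     Stack                 Input             Action
  1  $ S                   read read read $  expand S → N read S
  2  $ S read N            read read read $  expand N → C read read
  3  $ S read read read C  read read read $  expand C → epsilon
  4  $ S read read read    read read read $  match read
  5  $ S read read         read read $       match read
  6  $ S read              read $            match read
  7  $ S                   $                 expand S → H
  8  $ H                   $                 expand H → epsilon
Accept reached after 8 steps.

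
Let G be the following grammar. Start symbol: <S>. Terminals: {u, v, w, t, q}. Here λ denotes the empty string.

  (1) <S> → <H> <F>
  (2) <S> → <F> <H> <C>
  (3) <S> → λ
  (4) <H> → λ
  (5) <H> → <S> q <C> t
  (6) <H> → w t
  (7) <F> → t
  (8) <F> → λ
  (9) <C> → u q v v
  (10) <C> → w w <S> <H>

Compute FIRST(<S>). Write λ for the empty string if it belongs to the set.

FIRST(<F>) = {λ, t}
FIRST(<C>) = {u, w}
FIRST(<S>) = {λ, q, t, u, w}  (via <H> <F>, <F> <H> <C>)
FIRST(<H>) = {λ, q, t, u, w}  (via <S> q <C> t)

{λ, q, t, u, w}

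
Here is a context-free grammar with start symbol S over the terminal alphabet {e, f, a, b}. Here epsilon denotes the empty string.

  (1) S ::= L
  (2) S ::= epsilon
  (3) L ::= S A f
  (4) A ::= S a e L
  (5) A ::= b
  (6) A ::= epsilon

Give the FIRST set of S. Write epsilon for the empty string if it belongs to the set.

{epsilon, a, b, f}

FIRST(S) = {epsilon, a, b, f}  (via L)
FIRST(A) = {epsilon, a, b, f}  (via S a e L)
FIRST(L) = {a, b, f}  (via S A f)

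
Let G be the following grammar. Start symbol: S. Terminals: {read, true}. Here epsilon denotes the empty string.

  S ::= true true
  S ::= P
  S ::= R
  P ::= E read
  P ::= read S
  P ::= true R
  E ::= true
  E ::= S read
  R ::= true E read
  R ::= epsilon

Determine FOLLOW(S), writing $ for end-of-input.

FIRST(R) = {epsilon, true}
FIRST(S) = {epsilon, read, true}  (via P, R)
FIRST(E) = {read, true}  (via S read)
FIRST(P) = {read, true}  (via E read)
FOLLOW(S) includes $ since S is the start symbol.
FOLLOW(E): in P::=E read, E is followed by read with FIRST {read}; in R::=true E read, E is followed by read with FIRST {read}. Thus FOLLOW(E) = {read}.
FOLLOW(S): in P::=read S, the suffix after S is empty, so FOLLOW(S) ⊇ FOLLOW(P) = {$, read}; in E::=S read, S is followed by read with FIRST {read}. Thus FOLLOW(S) = {$, read}.
FOLLOW(P): in S::=P, the suffix after P is empty, so FOLLOW(P) ⊇ FOLLOW(S) = {$, read}. Thus FOLLOW(P) = {$, read}.
FOLLOW(R): in S::=R, the suffix after R is empty, so FOLLOW(R) ⊇ FOLLOW(S) = {$, read}; in P::=true R, the suffix after R is empty, so FOLLOW(R) ⊇ FOLLOW(P) = {$, read}. Thus FOLLOW(R) = {$, read}.

{$, read}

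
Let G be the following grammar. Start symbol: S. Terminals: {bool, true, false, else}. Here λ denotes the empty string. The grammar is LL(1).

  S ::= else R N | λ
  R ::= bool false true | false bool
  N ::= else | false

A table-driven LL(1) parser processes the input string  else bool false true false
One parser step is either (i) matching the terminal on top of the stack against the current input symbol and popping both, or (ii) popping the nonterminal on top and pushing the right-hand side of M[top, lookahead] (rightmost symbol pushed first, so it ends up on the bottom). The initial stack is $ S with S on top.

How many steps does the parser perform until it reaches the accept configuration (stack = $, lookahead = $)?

8

step 1: stack=$ S  input=else bool false true false $  — expand S ::= else R N
step 2: stack=$ N R else  input=else bool false true false $  — match else
step 3: stack=$ N R  input=bool false true false $  — expand R ::= bool false true
step 4: stack=$ N true false bool  input=bool false true false $  — match bool
step 5: stack=$ N true false  input=false true false $  — match false
step 6: stack=$ N true  input=true false $  — match true
step 7: stack=$ N  input=false $  — expand N ::= false
step 8: stack=$ false  input=false $  — match false
Accept reached after 8 steps.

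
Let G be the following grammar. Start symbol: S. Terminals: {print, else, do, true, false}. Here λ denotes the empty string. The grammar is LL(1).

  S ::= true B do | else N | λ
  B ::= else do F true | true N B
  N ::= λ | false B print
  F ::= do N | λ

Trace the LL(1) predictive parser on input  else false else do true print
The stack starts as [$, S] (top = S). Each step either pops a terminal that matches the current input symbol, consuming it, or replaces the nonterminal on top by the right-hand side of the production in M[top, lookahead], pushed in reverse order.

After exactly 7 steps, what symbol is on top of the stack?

F

     Stack                   Input                            Action
  1  $ S                     else false else do true print $  expand S ::= else N
  2  $ N else                else false else do true print $  match else
  3  $ N                     false else do true print $       expand N ::= false B print
  4  $ print B false         false else do true print $       match false
  5  $ print B               else do true print $             expand B ::= else do F true
  6  $ print true F do else  else do true print $             match else
  7  $ print true F do       do true print $                  match do
Stack after step 7: $ print true F (top = F).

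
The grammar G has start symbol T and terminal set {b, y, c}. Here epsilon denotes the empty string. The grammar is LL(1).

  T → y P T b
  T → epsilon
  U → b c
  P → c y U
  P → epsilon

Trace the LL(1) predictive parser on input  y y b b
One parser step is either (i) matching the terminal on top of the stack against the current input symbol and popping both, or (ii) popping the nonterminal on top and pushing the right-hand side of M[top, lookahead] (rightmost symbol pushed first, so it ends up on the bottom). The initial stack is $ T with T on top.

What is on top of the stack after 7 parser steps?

     Stack        Input      Action
  1  $ T          y y b b $  expand T → y P T b
  2  $ b T P y    y y b b $  match y
  3  $ b T P      y b b $    expand P → epsilon
  4  $ b T        y b b $    expand T → y P T b
  5  $ b b T P y  y b b $    match y
  6  $ b b T P    b b $      expand P → epsilon
  7  $ b b T      b b $      expand T → epsilon
Stack after step 7: $ b b (top = b).

b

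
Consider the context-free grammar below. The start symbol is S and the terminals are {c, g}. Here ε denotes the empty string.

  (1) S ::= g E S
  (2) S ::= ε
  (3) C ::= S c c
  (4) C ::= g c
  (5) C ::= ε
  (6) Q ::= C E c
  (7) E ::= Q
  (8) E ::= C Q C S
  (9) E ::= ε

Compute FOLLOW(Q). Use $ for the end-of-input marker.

FIRST(S): from S::=g E S we get {g}; from S::=ε we get {ε}. So FIRST(S) = {ε, g}.
FIRST(C): from C::=S c c we get {c, g}; from C::=g c we get {g}; from C::=ε we get {ε}. So FIRST(C) = {ε, c, g}.
FIRST(Q): from Q::=C E c we get {c, g}. So FIRST(Q) = {c, g}.
FIRST(E): from E::=Q we get {c, g}; from E::=C Q C S we get {c, g}; from E::=ε we get {ε}. So FIRST(E) = {ε, c, g}.
FOLLOW(S) includes $ since S is the start symbol.
FOLLOW(S): in S::=g E S, the suffix after S is empty (adds nothing new); in C::=S c c, S is followed by c c with FIRST {c}; in E::=C Q C S, the suffix after S is empty, so FOLLOW(S) ⊇ FOLLOW(E) = {$, c, g}. Thus FOLLOW(S) = {$, c, g}.
FOLLOW(E): in S::=g E S, E is followed by S with FIRST {ε, g}; in S::=g E S, the suffix after E is nullable, so FOLLOW(E) ⊇ FOLLOW(S) = {$, c, g}; in Q::=C E c, E is followed by c with FIRST {c}. Thus FOLLOW(E) = {$, c, g}.
FOLLOW(C): in Q::=C E c, C is followed by E c with FIRST {c, g}; in E::=C Q C S (occurrence 1), C is followed by Q C S with FIRST {c, g}; in E::=C Q C S (occurrence 2), C is followed by S with FIRST {ε, g}; in E::=C Q C S (occurrence 2), the suffix after C is nullable, so FOLLOW(C) ⊇ FOLLOW(E) = {$, c, g}. Thus FOLLOW(C) = {$, c, g}.
FOLLOW(Q): in E::=Q, the suffix after Q is empty, so FOLLOW(Q) ⊇ FOLLOW(E) = {$, c, g}; in E::=C Q C S, Q is followed by C S with FIRST {ε, c, g}; in E::=C Q C S, the suffix after Q is nullable, so FOLLOW(Q) ⊇ FOLLOW(E) = {$, c, g}. Thus FOLLOW(Q) = {$, c, g}.

{$, c, g}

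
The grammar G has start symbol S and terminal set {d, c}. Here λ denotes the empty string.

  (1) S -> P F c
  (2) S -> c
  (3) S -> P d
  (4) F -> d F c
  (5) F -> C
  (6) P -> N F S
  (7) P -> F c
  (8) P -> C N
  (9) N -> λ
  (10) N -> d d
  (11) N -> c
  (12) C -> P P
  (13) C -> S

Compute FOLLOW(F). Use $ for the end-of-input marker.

{c, d}

FIRST(N) = {λ, c, d}
FIRST(S) = {c, d}  (via P F c, P d)
FIRST(F) = {c, d}  (via C)
FIRST(P) = {c, d}  (via N F S, F c, C N)
FIRST(C) = {c, d}  (via P P, S)
FOLLOW(S) includes $ since S is the start symbol.
FOLLOW(F): in S->P F c, F is followed by c with FIRST {c}; in F->d F c, F is followed by c with FIRST {c}; in P->N F S, F is followed by S with FIRST {c, d}; in P->F c, F is followed by c with FIRST {c}. Thus FOLLOW(F) = {c, d}.
FOLLOW(S): in P->N F S, the suffix after S is empty, so FOLLOW(S) ⊇ FOLLOW(P) = {c, d}; in C->S, the suffix after S is empty, so FOLLOW(S) ⊇ FOLLOW(C) = {c, d}. Thus FOLLOW(S) = {$, c, d}.
FOLLOW(P): in S->P F c, P is followed by F c with FIRST {c, d}; in S->P d, P is followed by d with FIRST {d}; in C->P P (occurrence 1), P is followed by P with FIRST {c, d}; in C->P P (occurrence 2), the suffix after P is empty, so FOLLOW(P) ⊇ FOLLOW(C) = {c, d}. Thus FOLLOW(P) = {c, d}.
FOLLOW(N): in P->N F S, N is followed by F S with FIRST {c, d}; in P->C N, the suffix after N is empty, so FOLLOW(N) ⊇ FOLLOW(P) = {c, d}. Thus FOLLOW(N) = {c, d}.
FOLLOW(C): in F->C, the suffix after C is empty, so FOLLOW(C) ⊇ FOLLOW(F) = {c, d}; in P->C N, C is followed by N with FIRST {λ, c, d}; in P->C N, the suffix after C is nullable, so FOLLOW(C) ⊇ FOLLOW(P) = {c, d}. Thus FOLLOW(C) = {c, d}.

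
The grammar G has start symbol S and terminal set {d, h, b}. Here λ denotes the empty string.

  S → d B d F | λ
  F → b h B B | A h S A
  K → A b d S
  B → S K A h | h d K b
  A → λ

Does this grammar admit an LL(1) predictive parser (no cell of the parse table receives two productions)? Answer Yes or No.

FIRST(S) = {λ, d}
FIRST(F) = {b, h}
FIRST(K) = {b}
FIRST(B) = {b, d, h}
FIRST(A) = {λ}
FOLLOW(S) = {$, b, h}
FOLLOW(F) = {$, b, h}
FOLLOW(K) = {b, h}
FOLLOW(B) = {$, b, d, h}
FOLLOW(A) = {$, b, h}
Each cell of M receives at most one production.

Yes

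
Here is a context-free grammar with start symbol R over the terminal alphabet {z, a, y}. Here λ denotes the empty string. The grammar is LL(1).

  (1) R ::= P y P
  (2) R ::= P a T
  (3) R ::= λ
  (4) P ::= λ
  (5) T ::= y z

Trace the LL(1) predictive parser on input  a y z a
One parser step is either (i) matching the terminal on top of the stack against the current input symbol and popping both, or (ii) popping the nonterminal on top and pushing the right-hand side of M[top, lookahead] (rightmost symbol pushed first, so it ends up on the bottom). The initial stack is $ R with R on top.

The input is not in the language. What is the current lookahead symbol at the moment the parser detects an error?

a

step 1: stack=$ R  input=a y z a $  — expand R ::= P a T
step 2: stack=$ T a P  input=a y z a $  — expand P ::= λ
step 3: stack=$ T a  input=a y z a $  — match a
step 4: stack=$ T  input=y z a $  — expand T ::= y z
step 5: stack=$ z y  input=y z a $  — match y
step 6: stack=$ z  input=z a $  — match z
step 7: stack=$  input=a $  — error: stack empty but input remains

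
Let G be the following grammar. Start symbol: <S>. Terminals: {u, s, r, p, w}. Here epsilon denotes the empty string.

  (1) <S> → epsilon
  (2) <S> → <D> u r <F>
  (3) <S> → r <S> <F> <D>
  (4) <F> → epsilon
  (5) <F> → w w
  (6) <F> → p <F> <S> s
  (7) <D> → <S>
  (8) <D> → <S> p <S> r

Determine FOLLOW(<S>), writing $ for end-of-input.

FIRST(<F>): from <F>→epsilon we get {epsilon}; from <F>→w w we get {w}; from <F>→p <F> <S> s we get {p}. So FIRST(<F>) = {epsilon, p, w}.
FIRST(<S>): from <S>→epsilon we get {epsilon}; from <S>→<D> u r <F> we get {p, r, u}; from <S>→r <S> <F> <D> we get {r}. So FIRST(<S>) = {epsilon, p, r, u}.
FIRST(<D>): from <D>→<S> we get {epsilon, p, r, u}; from <D>→<S> p <S> r we get {p, r, u}. So FIRST(<D>) = {epsilon, p, r, u}.
FOLLOW(<S>) includes $ since <S> is the start symbol.
FOLLOW(<S>): in <S>→r <S> <F> <D>, <S> is followed by <F> <D> with FIRST {epsilon, p, r, u, w}; in <S>→r <S> <F> <D>, the suffix after <S> is nullable (adds nothing new); in <F>→p <F> <S> s, <S> is followed by s with FIRST {s}; in <D>→<S>, the suffix after <S> is empty, so FOLLOW(<S>) ⊇ FOLLOW(<D>) = {$, p, r, s, u, w}; in <D>→<S> p <S> r (occurrence 1), <S> is followed by p <S> r with FIRST {p}; in <D>→<S> p <S> r (occurrence 2), <S> is followed by r with FIRST {r}. Thus FOLLOW(<S>) = {$, p, r, s, u, w}.
FOLLOW(<F>): in <S>→<D> u r <F>, the suffix after <F> is empty, so FOLLOW(<F>) ⊇ FOLLOW(<S>) = {$, p, r, s, u, w}; in <S>→r <S> <F> <D>, <F> is followed by <D> with FIRST {epsilon, p, r, u}; in <S>→r <S> <F> <D>, the suffix after <F> is nullable, so FOLLOW(<F>) ⊇ FOLLOW(<S>) = {$, p, r, s, u, w}; in <F>→p <F> <S> s, <F> is followed by <S> s with FIRST {p, r, s, u}. Thus FOLLOW(<F>) = {$, p, r, s, u, w}.
FOLLOW(<D>): in <S>→<D> u r <F>, <D> is followed by u r <F> with FIRST {u}; in <S>→r <S> <F> <D>, the suffix after <D> is empty, so FOLLOW(<D>) ⊇ FOLLOW(<S>) = {$, p, r, s, u, w}. Thus FOLLOW(<D>) = {$, p, r, s, u, w}.

{$, p, r, s, u, w}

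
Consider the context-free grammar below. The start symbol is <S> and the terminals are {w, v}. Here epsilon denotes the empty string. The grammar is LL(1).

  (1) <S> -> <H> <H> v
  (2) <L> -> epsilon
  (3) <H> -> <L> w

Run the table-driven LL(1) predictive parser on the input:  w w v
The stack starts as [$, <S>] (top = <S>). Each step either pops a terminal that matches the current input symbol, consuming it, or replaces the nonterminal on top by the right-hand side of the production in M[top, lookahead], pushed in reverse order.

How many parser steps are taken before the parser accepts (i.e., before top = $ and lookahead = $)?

8

step 1: stack=$ <S>  input=w w v $  — expand <S> -> <H> <H> v
step 2: stack=$ v <H> <H>  input=w w v $  — expand <H> -> <L> w
step 3: stack=$ v <H> w <L>  input=w w v $  — expand <L> -> epsilon
step 4: stack=$ v <H> w  input=w w v $  — match w
step 5: stack=$ v <H>  input=w v $  — expand <H> -> <L> w
step 6: stack=$ v w <L>  input=w v $  — expand <L> -> epsilon
step 7: stack=$ v w  input=w v $  — match w
step 8: stack=$ v  input=v $  — match v
Accept reached after 8 steps.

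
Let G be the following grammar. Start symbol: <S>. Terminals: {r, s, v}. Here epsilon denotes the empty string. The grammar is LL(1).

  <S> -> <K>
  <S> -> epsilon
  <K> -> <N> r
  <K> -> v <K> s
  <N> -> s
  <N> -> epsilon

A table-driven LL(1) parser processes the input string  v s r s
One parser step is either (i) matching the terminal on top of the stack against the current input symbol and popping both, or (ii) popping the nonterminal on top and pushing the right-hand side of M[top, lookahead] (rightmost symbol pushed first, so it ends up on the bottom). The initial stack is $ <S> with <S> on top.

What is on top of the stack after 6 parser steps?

r

step 1: stack=$ <S>  input=v s r s $  — expand <S> -> <K>
step 2: stack=$ <K>  input=v s r s $  — expand <K> -> v <K> s
step 3: stack=$ s <K> v  input=v s r s $  — match v
step 4: stack=$ s <K>  input=s r s $  — expand <K> -> <N> r
step 5: stack=$ s r <N>  input=s r s $  — expand <N> -> s
step 6: stack=$ s r s  input=s r s $  — match s
Stack after step 6: $ s r (top = r).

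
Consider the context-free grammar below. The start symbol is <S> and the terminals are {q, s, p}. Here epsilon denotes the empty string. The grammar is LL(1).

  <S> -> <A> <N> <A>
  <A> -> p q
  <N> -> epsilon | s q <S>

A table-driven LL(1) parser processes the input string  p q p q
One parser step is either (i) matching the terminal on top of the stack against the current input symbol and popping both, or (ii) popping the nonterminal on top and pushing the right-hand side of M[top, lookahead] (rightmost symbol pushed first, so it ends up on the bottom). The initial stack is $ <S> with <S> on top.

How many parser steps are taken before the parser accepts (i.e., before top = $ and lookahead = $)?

     Stack          Input      Action
  1  $ <S>          p q p q $  expand <S> -> <A> <N> <A>
  2  $ <A> <N> <A>  p q p q $  expand <A> -> p q
  3  $ <A> <N> q p  p q p q $  match p
  4  $ <A> <N> q    q p q $    match q
  5  $ <A> <N>      p q $      expand <N> -> epsilon
  6  $ <A>          p q $      expand <A> -> p q
  7  $ q p          p q $      match p
  8  $ q            q $        match q
Accept reached after 8 steps.

8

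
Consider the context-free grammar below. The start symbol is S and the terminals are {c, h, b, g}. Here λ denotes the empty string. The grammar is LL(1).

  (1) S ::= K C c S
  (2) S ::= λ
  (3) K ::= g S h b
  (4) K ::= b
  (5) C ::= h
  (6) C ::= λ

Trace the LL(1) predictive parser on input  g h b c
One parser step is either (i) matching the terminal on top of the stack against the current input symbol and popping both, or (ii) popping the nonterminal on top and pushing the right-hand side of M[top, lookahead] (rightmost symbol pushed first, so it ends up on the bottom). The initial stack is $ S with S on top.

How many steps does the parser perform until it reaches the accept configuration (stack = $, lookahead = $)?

step 1: stack=$ S  input=g h b c $  — expand S ::= K C c S
step 2: stack=$ S c C K  input=g h b c $  — expand K ::= g S h b
step 3: stack=$ S c C b h S g  input=g h b c $  — match g
step 4: stack=$ S c C b h S  input=h b c $  — expand S ::= λ
step 5: stack=$ S c C b h  input=h b c $  — match h
step 6: stack=$ S c C b  input=b c $  — match b
step 7: stack=$ S c C  input=c $  — expand C ::= λ
step 8: stack=$ S c  input=c $  — match c
step 9: stack=$ S  input=$  — expand S ::= λ
Accept reached after 9 steps.

9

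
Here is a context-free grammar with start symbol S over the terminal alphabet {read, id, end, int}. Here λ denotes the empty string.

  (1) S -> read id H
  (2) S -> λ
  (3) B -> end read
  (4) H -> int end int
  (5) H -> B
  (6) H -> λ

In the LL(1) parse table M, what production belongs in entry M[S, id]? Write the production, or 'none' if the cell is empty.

none

FIRST(S) = {λ, read}
FIRST(B) = {end}
FIRST(H) = {λ, end, int}  (via B)
FOLLOW(S) includes $ since S is the start symbol.
FOLLOW(S): S appears on no right-hand side. Thus FOLLOW(S) = {$}.
For S -> read id H: FIRST(read id H) = {read}, so it goes in M[S, t] for t ∈ {read}.
For S -> λ: FIRST(λ) = {λ}, so it goes in M[S, t] for t ∈ {}; since λ ∈ FIRST, also for every t ∈ FOLLOW(S) = {$}.
None of these place a production in M[S, id].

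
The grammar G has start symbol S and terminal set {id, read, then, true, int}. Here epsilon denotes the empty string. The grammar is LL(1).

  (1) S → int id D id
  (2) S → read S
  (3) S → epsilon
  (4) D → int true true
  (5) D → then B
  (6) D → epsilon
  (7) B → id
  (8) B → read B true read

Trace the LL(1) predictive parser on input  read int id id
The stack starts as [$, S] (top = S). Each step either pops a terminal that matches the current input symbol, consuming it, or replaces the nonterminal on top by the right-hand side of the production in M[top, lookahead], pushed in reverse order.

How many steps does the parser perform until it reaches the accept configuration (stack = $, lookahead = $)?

7

step 1: stack=$ S  input=read int id id $  — expand S → read S
step 2: stack=$ S read  input=read int id id $  — match read
step 3: stack=$ S  input=int id id $  — expand S → int id D id
step 4: stack=$ id D id int  input=int id id $  — match int
step 5: stack=$ id D id  input=id id $  — match id
step 6: stack=$ id D  input=id $  — expand D → epsilon
step 7: stack=$ id  input=id $  — match id
Accept reached after 7 steps.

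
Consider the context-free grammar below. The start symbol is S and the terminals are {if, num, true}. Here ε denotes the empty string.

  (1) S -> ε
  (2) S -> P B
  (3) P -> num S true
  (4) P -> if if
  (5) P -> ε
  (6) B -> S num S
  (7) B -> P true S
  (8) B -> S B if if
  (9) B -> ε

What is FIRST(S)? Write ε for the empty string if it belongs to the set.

FIRST(P): from P->num S true we get {num}; from P->if if we get {if}; from P->ε we get {ε}. So FIRST(P) = {ε, if, num}.
FIRST(S): from S->ε we get {ε}; from S->P B we get {ε, if, num, true}. So FIRST(S) = {ε, if, num, true}.
FIRST(B): from B->S num S we get {if, num, true}; from B->P true S we get {if, num, true}; from B->S B if if we get {if, num, true}; from B->ε we get {ε}. So FIRST(B) = {ε, if, num, true}.

{ε, if, num, true}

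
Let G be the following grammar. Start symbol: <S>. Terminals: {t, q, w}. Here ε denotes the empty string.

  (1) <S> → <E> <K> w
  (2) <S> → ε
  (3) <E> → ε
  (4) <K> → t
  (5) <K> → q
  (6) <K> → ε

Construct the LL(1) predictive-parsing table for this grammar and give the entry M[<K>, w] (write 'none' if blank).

<K> → ε

FIRST(<E>) = {ε}
FIRST(<K>) = {ε, q, t}
FIRST(<S>) = {ε, q, t, w}  (via <E> <K> w)
FOLLOW(<S>) includes $ since <S> is the start symbol.
FOLLOW(<K>): in <S>→<E> <K> w, <K> is followed by w with FIRST {w}. Thus FOLLOW(<K>) = {w}.
For <K> → t: FIRST(t) = {t}, so it goes in M[<K>, t] for t ∈ {t}.
For <K> → q: FIRST(q) = {q}, so it goes in M[<K>, t] for t ∈ {q}.
For <K> → ε: FIRST(ε) = {ε}, so it goes in M[<K>, t] for t ∈ {}; since ε ∈ FIRST, also for every t ∈ FOLLOW(<K>) = {w}.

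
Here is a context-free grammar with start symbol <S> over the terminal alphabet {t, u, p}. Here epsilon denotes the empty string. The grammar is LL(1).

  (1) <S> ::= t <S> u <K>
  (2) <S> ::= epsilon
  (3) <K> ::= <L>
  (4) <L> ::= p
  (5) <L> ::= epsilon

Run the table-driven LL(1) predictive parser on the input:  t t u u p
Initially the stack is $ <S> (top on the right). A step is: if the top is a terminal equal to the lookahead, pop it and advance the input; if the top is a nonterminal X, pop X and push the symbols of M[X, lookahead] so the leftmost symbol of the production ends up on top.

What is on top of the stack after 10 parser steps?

step 1: stack=$ <S>  input=t t u u p $  — expand <S> ::= t <S> u <K>
step 2: stack=$ <K> u <S> t  input=t t u u p $  — match t
step 3: stack=$ <K> u <S>  input=t u u p $  — expand <S> ::= t <S> u <K>
step 4: stack=$ <K> u <K> u <S> t  input=t u u p $  — match t
step 5: stack=$ <K> u <K> u <S>  input=u u p $  — expand <S> ::= epsilon
step 6: stack=$ <K> u <K> u  input=u u p $  — match u
step 7: stack=$ <K> u <K>  input=u p $  — expand <K> ::= <L>
step 8: stack=$ <K> u <L>  input=u p $  — expand <L> ::= epsilon
step 9: stack=$ <K> u  input=u p $  — match u
step 10: stack=$ <K>  input=p $  — expand <K> ::= <L>
Stack after step 10: $ <L> (top = <L>).

<L>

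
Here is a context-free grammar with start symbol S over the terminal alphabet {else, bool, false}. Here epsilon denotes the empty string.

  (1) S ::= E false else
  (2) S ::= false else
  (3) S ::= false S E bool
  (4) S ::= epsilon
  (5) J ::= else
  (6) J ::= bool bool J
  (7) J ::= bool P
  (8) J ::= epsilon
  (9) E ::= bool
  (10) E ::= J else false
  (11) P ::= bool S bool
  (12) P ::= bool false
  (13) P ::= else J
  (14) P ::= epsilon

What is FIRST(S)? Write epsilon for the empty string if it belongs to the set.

FIRST(J): from J::=else we get {else}; from J::=bool bool J we get {bool}; from J::=bool P we get {bool}; from J::=epsilon we get {epsilon}. So FIRST(J) = {epsilon, bool, else}.
FIRST(P): from P::=bool S bool we get {bool}; from P::=bool false we get {bool}; from P::=else J we get {else}; from P::=epsilon we get {epsilon}. So FIRST(P) = {epsilon, bool, else}.
FIRST(E): from E::=bool we get {bool}; from E::=J else false we get {bool, else}. So FIRST(E) = {bool, else}.
FIRST(S): from S::=E false else we get {bool, else}; from S::=false else we get {false}; from S::=false S E bool we get {false}; from S::=epsilon we get {epsilon}. So FIRST(S) = {epsilon, bool, else, false}.

{epsilon, bool, else, false}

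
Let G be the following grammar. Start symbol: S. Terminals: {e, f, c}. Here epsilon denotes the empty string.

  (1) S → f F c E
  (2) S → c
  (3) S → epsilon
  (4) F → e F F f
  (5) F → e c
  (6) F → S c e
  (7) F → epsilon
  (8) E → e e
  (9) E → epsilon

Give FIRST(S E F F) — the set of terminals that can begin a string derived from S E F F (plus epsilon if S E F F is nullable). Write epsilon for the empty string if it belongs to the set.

FIRST(S): from S→f F c E we get {f}; from S→c we get {c}; from S→epsilon we get {epsilon}. So FIRST(S) = {epsilon, c, f}.
FIRST(E): from E→e e we get {e}; from E→epsilon we get {epsilon}. So FIRST(E) = {epsilon, e}.
FIRST(F): from F→e F F f we get {e}; from F→e c we get {e}; from F→S c e we get {c, f}; from F→epsilon we get {epsilon}. So FIRST(F) = {epsilon, c, e, f}.
FIRST(S E F F): take FIRST of each symbol in turn, carrying on past any symbol whose FIRST contains epsilon; result {epsilon, c, e, f}.

{epsilon, c, e, f}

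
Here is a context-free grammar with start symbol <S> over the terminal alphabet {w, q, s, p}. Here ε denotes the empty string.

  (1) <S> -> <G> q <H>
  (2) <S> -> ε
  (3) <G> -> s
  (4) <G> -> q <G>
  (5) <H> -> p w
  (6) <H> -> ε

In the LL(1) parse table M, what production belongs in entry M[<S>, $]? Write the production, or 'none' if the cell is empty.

<S> -> ε

FIRST(<G>): from <G>->s we get {s}; from <G>->q <G> we get {q}. So FIRST(<G>) = {q, s}.
FIRST(<H>): from <H>->p w we get {p}; from <H>->ε we get {ε}. So FIRST(<H>) = {ε, p}.
FIRST(<S>): from <S>-><G> q <H> we get {q, s}; from <S>->ε we get {ε}. So FIRST(<S>) = {ε, q, s}.
FOLLOW(<S>) includes $ since <S> is the start symbol.
FOLLOW(<S>): <S> appears on no right-hand side. Thus FOLLOW(<S>) = {$}.
For <S> -> <G> q <H>: FIRST(<G> q <H>) = {q, s}, so it goes in M[<S>, t] for t ∈ {q, s}.
For <S> -> ε: FIRST(ε) = {ε}, so it goes in M[<S>, t] for t ∈ {}; since ε ∈ FIRST, also for every t ∈ FOLLOW(<S>) = {$}.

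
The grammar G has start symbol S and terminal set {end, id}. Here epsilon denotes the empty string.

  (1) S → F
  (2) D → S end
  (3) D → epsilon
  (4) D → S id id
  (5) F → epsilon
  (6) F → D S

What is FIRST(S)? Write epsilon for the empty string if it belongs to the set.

{epsilon, end, id}

FIRST(S): from S→F we get {epsilon, end, id}. So FIRST(S) = {epsilon, end, id}.
FIRST(D): from D→S end we get {end, id}; from D→epsilon we get {epsilon}; from D→S id id we get {end, id}. So FIRST(D) = {epsilon, end, id}.
FIRST(F): from F→epsilon we get {epsilon}; from F→D S we get {epsilon, end, id}. So FIRST(F) = {epsilon, end, id}.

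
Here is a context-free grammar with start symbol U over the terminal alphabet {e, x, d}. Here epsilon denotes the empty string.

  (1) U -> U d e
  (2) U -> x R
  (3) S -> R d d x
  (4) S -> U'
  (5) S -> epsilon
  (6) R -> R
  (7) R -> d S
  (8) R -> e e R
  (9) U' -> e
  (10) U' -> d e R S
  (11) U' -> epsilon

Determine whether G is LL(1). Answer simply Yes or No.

No

FIRST(U) = {x}
FIRST(S) = {epsilon, d, e}
FIRST(R) = {d, e}
FIRST(U') = {epsilon, d, e}
FOLLOW(U) = {$, d}
FOLLOW(S) = {$, d, e}
FOLLOW(R) = {$, d, e}
FOLLOW(U') = {$, d, e}
Cell M[R, d] receives both R -> R and R -> d S — the grammar is not LL(1).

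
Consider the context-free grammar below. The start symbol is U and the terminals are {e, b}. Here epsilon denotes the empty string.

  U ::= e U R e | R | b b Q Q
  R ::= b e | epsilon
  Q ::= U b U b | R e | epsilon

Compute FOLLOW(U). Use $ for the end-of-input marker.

{$, b, e}

FIRST(R): from R::=b e we get {b}; from R::=epsilon we get {epsilon}. So FIRST(R) = {epsilon, b}.
FIRST(U): from U::=e U R e we get {e}; from U::=R we get {epsilon, b}; from U::=b b Q Q we get {b}. So FIRST(U) = {epsilon, b, e}.
FIRST(Q): from Q::=U b U b we get {b, e}; from Q::=R e we get {b, e}; from Q::=epsilon we get {epsilon}. So FIRST(Q) = {epsilon, b, e}.
FOLLOW(U) includes $ since U is the start symbol.
FOLLOW(U): in U::=e U R e, U is followed by R e with FIRST {b, e}; in Q::=U b U b (occurrence 1), U is followed by b U b with FIRST {b}; in Q::=U b U b (occurrence 2), U is followed by b with FIRST {b}. Thus FOLLOW(U) = {$, b, e}.
FOLLOW(R): in U::=e U R e, R is followed by e with FIRST {e}; in U::=R, the suffix after R is empty, so FOLLOW(R) ⊇ FOLLOW(U) = {$, b, e}; in Q::=R e, R is followed by e with FIRST {e}. Thus FOLLOW(R) = {$, b, e}.
FOLLOW(Q): in U::=b b Q Q (occurrence 1), Q is followed by Q with FIRST {epsilon, b, e}; in U::=b b Q Q (occurrence 1), the suffix after Q is nullable, so FOLLOW(Q) ⊇ FOLLOW(U) = {$, b, e}; in U::=b b Q Q (occurrence 2), the suffix after Q is empty, so FOLLOW(Q) ⊇ FOLLOW(U) = {$, b, e}. Thus FOLLOW(Q) = {$, b, e}.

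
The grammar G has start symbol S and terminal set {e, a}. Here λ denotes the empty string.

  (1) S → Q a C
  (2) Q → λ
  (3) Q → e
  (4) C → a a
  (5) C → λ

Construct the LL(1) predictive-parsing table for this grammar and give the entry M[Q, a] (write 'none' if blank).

FIRST(Q) = {λ, e}
FIRST(C) = {λ, a}
FIRST(S) = {a, e}  (via Q a C)
FOLLOW(S) includes $ since S is the start symbol.
FOLLOW(Q): in S→Q a C, Q is followed by a C with FIRST {a}. Thus FOLLOW(Q) = {a}.
For Q → λ: FIRST(λ) = {λ}, so it goes in M[Q, t] for t ∈ {}; since λ ∈ FIRST, also for every t ∈ FOLLOW(Q) = {a}.
For Q → e: FIRST(e) = {e}, so it goes in M[Q, t] for t ∈ {e}.

Q → λ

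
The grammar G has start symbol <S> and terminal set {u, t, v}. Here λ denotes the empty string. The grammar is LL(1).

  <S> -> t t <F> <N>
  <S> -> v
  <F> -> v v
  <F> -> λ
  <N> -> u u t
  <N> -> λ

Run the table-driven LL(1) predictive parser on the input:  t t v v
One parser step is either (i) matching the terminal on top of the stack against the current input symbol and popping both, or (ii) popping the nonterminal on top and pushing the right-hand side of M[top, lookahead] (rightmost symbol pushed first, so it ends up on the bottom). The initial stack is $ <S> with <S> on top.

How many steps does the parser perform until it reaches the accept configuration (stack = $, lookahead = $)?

     Stack          Input      Action
  1  $ <S>          t t v v $  expand <S> -> t t <F> <N>
  2  $ <N> <F> t t  t t v v $  match t
  3  $ <N> <F> t    t v v $    match t
  4  $ <N> <F>      v v $      expand <F> -> v v
  5  $ <N> v v      v v $      match v
  6  $ <N> v        v $        match v
  7  $ <N>          $          expand <N> -> λ
Accept reached after 7 steps.

7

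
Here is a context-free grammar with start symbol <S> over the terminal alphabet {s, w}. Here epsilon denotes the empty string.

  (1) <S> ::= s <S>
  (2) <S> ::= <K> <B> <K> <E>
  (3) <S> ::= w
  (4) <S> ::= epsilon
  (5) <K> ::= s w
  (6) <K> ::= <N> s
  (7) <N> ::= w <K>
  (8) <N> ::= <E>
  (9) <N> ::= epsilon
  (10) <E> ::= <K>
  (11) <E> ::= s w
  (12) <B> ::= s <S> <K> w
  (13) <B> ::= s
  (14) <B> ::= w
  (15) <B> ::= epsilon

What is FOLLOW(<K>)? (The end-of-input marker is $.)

{$, s, w}

FIRST(<B>): from <B>::=s <S> <K> w we get {s}; from <B>::=s we get {s}; from <B>::=w we get {w}; from <B>::=epsilon we get {epsilon}. So FIRST(<B>) = {epsilon, s, w}.
FIRST(<S>): from <S>::=s <S> we get {s}; from <S>::=<K> <B> <K> <E> we get {s, w}; from <S>::=w we get {w}; from <S>::=epsilon we get {epsilon}. So FIRST(<S>) = {epsilon, s, w}.
FIRST(<K>): from <K>::=s w we get {s}; from <K>::=<N> s we get {s, w}. So FIRST(<K>) = {s, w}.
FIRST(<E>): from <E>::=<K> we get {s, w}; from <E>::=s w we get {s}. So FIRST(<E>) = {s, w}.
FIRST(<N>): from <N>::=w <K> we get {w}; from <N>::=<E> we get {s, w}; from <N>::=epsilon we get {epsilon}. So FIRST(<N>) = {epsilon, s, w}.
FOLLOW(<S>) includes $ since <S> is the start symbol.
FOLLOW(<S>): in <S>::=s <S>, the suffix after <S> is empty (adds nothing new); in <B>::=s <S> <K> w, <S> is followed by <K> w with FIRST {s, w}. Thus FOLLOW(<S>) = {$, s, w}.
FOLLOW(<N>): in <K>::=<N> s, <N> is followed by s with FIRST {s}. Thus FOLLOW(<N>) = {s}.
FOLLOW(<E>): in <S>::=<K> <B> <K> <E>, the suffix after <E> is empty, so FOLLOW(<E>) ⊇ FOLLOW(<S>) = {$, s, w}; in <N>::=<E>, the suffix after <E> is empty, so FOLLOW(<E>) ⊇ FOLLOW(<N>) = {s}. Thus FOLLOW(<E>) = {$, s, w}.
FOLLOW(<K>): in <S>::=<K> <B> <K> <E> (occurrence 1), <K> is followed by <B> <K> <E> with FIRST {s, w}; in <S>::=<K> <B> <K> <E> (occurrence 2), <K> is followed by <E> with FIRST {s, w}; in <N>::=w <K>, the suffix after <K> is empty, so FOLLOW(<K>) ⊇ FOLLOW(<N>) = {s}; in <E>::=<K>, the suffix after <K> is empty, so FOLLOW(<K>) ⊇ FOLLOW(<E>) = {$, s, w}; in <B>::=s <S> <K> w, <K> is followed by w with FIRST {w}. Thus FOLLOW(<K>) = {$, s, w}.
FOLLOW(<B>): in <S>::=<K> <B> <K> <E>, <B> is followed by <K> <E> with FIRST {s, w}. Thus FOLLOW(<B>) = {s, w}.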